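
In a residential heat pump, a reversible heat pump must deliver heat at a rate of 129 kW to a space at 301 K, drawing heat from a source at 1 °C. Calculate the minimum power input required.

T_C = 1 °C → 1 + 273.15 = 274.15 K.
Reversible heating COP: COP_HP = T_H/(T_H − T_C) = 301.00/26.85 = 11.2104.
W = Q_H/COP_HP = 129/11.2104 = 11.51 kW.

Ẇ_in ≈ 11.51 kW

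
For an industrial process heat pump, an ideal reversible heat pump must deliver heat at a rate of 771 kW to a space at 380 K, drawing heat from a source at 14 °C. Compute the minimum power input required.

Ẇ_in ≈ 188.4 kW

T_C = 14 °C → 14 + 273.15 = 287.15 K.
The Carnot heat-pump COP is COP_HP = T_H/(T_H − T_C) = 380.00/92.85 = 4.0926.
W = Q_H/COP_HP = 771/4.0926 = 188.4 kW.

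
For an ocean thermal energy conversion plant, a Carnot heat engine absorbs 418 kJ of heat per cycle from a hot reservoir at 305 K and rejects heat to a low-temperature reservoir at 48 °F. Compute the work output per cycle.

W ≈ 31.47 kJ

T_C = 48 °F → (48 − 32) × 5/9 = 8.89 °C = 282.04 K.
For a reversible engine, η = 1 − T_C/T_H = 1 − 282.04/305.00 = 0.0753.
W = η·Q_H = 0.0753 × 418 = 31.47 kJ.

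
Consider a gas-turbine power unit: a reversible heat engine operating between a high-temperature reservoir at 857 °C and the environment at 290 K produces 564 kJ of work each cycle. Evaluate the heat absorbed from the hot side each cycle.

T_H = 857 °C → 857 + 273.15 = 1130.15 K.
Since the cycle is reversible, η = 1 − T_C/T_H = 1 − 290.00/1130.15 = 0.7434.
Q_H = W/η = 564/0.7434 = 758.7 kJ.

Q_H ≈ 758.7 kJ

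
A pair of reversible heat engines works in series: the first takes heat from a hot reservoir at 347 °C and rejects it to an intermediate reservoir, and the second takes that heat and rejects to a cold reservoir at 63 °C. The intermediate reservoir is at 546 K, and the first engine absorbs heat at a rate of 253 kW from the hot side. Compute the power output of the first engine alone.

Ẇ₁ ≈ 30.3 kW

T_H = 347 °C → 347 + 273.15 = 620.15 K.
T_C = 63 °C → 63 + 273.15 = 336.15 K.
First-stage efficiency η₁ = 1 − T_m/T_H = 1 − 546.00/620.15 = 0.1196.
W₁ = η₁·Q_H = 0.1196 × 253 = 30.3 kW.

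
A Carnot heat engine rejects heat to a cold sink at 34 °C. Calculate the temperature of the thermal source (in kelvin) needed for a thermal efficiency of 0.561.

T_H ≈ 700 K

T_C = 34 °C → 34 + 273.15 = 307.15 K.
From η = 1 − T_C/T_H, solving for T_H gives T_H = T_C/(1 − η) = 307.15/(1 − 0.561) = 700 K.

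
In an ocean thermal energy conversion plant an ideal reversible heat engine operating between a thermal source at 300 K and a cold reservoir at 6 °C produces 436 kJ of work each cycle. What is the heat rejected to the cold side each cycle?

Q_C ≈ 5837 kJ

T_C = 6 °C → 6 + 273.15 = 279.15 K.
Carnot efficiency: η = 1 − T_C/T_H = 1 − 279.15/300.00 = 0.0695.
Since Q_C/Q_H = T_C/T_H and Q_H = W/η, Q_C = W·T_C/(T_H − T_C) = 436 × 279.15/20.85 = 5837 kJ.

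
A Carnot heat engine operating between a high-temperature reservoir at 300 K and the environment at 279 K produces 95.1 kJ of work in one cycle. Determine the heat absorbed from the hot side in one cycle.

Q_H ≈ 1360 kJ

η_rev = 1 − T_C/T_H = 1 − 279.00/300.00 = 0.0700.
Q_H = W/η = 95.1/0.0700 = 1360 kJ.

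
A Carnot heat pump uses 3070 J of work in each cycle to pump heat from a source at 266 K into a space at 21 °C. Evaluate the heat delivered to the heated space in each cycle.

T_H = 21 °C → 21 + 273.15 = 294.15 K.
COP_HP = T_H/(T_H − T_C) = 294.15/28.15 = 10.4494.
Q_H = COP_HP · W = 10.4494 × 3070 = 32100 J.

Q_H ≈ 32100 J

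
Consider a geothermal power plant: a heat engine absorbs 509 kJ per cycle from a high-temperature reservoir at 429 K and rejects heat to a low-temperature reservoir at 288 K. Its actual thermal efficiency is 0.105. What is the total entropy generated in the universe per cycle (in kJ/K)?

W = η·Q_H = 0.105 × 509 = 53.45 kJ, so Q_C = Q_H − W = 455.6 kJ.
Entropy balance on the reservoirs: −Q_H/T_H = -1.186 kJ/K, +Q_C/T_C = 1.582 kJ/K.
ΔS_univ = −Q_H/T_H + Q_C/T_C = 0.395 kJ/K (> 0, since η = 0.105 < η_Carnot = 0.329).

ΔS_univ ≈ 0.395 kJ/K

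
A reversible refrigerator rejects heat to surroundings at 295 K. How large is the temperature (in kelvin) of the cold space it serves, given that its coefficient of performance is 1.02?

T_C ≈ 149 K

COP_R = T_C/(T_H − T_C) ⇒ T_C = T_H·COP_R/(1 + COP_R) = 295.00 × 1.02/(1 + 1.02) = 149 K.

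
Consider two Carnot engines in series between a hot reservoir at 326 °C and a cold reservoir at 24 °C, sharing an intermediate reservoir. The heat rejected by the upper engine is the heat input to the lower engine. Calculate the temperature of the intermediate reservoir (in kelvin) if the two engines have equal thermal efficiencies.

T_m ≈ 422 K

T_H = 326 °C → 326 + 273.15 = 599.15 K.
T_C = 24 °C → 24 + 273.15 = 297.15 K.
Equal efficiencies require 1 − T_m/T_H = 1 − T_C/T_m, i.e. T_m/T_H = T_C/T_m, so T_m = √(T_H·T_C) = √(599.15 × 297.15) = 422 K.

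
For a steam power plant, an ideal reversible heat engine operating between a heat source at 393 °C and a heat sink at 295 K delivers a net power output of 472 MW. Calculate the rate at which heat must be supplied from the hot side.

T_H = 393 °C → 393 + 273.15 = 666.15 K.
For a reversible engine, η = 1 − T_C/T_H = 1 − 295.00/666.15 = 0.5572.
Q_H = W/η = 472/0.5572 = 847 MW.

Q̇_H ≈ 847 MW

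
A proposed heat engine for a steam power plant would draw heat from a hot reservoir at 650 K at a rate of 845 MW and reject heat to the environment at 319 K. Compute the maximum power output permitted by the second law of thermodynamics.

Ẇ_max ≈ 430 MW

By the Carnot theorem, η_max = 1 − T_C/T_H = 1 − 319.00/650.00 = 0.5092.
W_max = η_max · Q_H = 0.5092 × 845 = 430 MW.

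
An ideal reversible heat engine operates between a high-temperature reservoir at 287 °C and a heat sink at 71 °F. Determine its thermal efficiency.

T_H = 287 °C → 287 + 273.15 = 560.15 K.
T_C = 71 °F → (71 − 32) × 5/9 = 21.67 °C = 294.82 K.
Carnot efficiency: η = 1 − T_C/T_H = 1 − 294.82/560.15 = 0.474.

η ≈ 0.474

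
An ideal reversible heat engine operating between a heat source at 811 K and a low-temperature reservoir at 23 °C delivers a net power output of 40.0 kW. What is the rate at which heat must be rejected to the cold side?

T_C = 23 °C → 23 + 273.15 = 296.15 K.
Carnot efficiency: η = 1 − T_C/T_H = 1 − 296.15/811.00 = 0.6348.
Since Q_C/Q_H = T_C/T_H and Q_H = W/η, Q_C = W·T_C/(T_H − T_C) = 40.0 × 296.15/514.85 = 23.01 kW.

Q̇_C ≈ 23.01 kW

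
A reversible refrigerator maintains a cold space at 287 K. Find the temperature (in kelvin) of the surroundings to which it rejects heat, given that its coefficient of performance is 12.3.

COP_R = T_C/(T_H − T_C) ⇒ T_H = T_C·(1 + 1/COP_R) = 287.00 × (1 + 1/12.3) = 310 K.

T_H ≈ 310 K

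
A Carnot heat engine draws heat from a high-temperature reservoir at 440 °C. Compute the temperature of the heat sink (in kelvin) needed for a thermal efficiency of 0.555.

T_C ≈ 317 K

T_H = 440 °C → 440 + 273.15 = 713.15 K.
From η = 1 − T_C/T_H, T_C = T_H·(1 − η) = 713.15 × (1 − 0.555) = 317 K.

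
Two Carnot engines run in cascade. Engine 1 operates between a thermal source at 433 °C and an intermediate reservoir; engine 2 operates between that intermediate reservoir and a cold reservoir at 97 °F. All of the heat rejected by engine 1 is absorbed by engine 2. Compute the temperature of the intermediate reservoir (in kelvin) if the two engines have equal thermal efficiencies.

T_H = 433 °C → 433 + 273.15 = 706.15 K.
T_C = 97 °F → (97 − 32) × 5/9 = 36.11 °C = 309.26 K.
Equal efficiencies require 1 − T_m/T_H = 1 − T_C/T_m, i.e. T_m/T_H = T_C/T_m, so T_m = √(T_H·T_C) = √(706.15 × 309.26) = 467.3 K.

T_m ≈ 467.3 K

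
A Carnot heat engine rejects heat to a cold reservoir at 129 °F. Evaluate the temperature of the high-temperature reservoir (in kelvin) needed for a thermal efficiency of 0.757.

T_H ≈ 1350 K

T_C = 129 °F → (129 − 32) × 5/9 = 53.89 °C = 327.04 K.
From η = 1 − T_C/T_H, solving for T_H gives T_H = T_C/(1 − η) = 327.04/(1 − 0.757) = 1350 K.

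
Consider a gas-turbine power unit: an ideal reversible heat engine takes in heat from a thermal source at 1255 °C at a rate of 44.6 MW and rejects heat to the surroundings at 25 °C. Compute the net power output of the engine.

Ẇ ≈ 35.9 MW

T_H = 1255 °C → 1255 + 273.15 = 1528.15 K.
T_C = 25 °C → 25 + 273.15 = 298.15 K.
Since the cycle is reversible, η = 1 − T_C/T_H = 1 − 298.15/1528.15 = 0.8049.
W = η·Q_H = 0.8049 × 44.6 = 35.9 MW.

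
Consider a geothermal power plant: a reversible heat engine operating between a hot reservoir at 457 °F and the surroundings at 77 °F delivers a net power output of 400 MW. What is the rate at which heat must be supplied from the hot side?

T_H = 457 °F → (457 − 32) × 5/9 = 236.11 °C = 509.26 K.
T_C = 77 °F → (77 − 32) × 5/9 = 25.00 °C = 298.15 K.
The Carnot efficiency is η = 1 − T_C/T_H = 1 − 298.15/509.26 = 0.4145.
Q_H = W/η = 400/0.4145 = 964.9 MW.

Q̇_H ≈ 964.9 MW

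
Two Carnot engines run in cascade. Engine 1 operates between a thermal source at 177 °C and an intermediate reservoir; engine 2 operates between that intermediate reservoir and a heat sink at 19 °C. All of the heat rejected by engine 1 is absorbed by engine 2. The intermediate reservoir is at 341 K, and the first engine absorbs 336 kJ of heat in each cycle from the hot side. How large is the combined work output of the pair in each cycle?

W_total ≈ 118 kJ

T_H = 177 °C → 177 + 273.15 = 450.15 K.
T_C = 19 °C → 19 + 273.15 = 292.15 K.
Two reversible stages in series are equivalent to a single Carnot engine between T_H and T_C, so η_total = 1 − T_C/T_H = 1 − 292.15/450.15 = 0.3510.
W_total = η_total · Q_H = 0.3510 × 336 = 118 kJ.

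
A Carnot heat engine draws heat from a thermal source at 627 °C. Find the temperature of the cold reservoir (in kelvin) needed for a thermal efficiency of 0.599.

T_C ≈ 361 K

T_H = 627 °C → 627 + 273.15 = 900.15 K.
From η = 1 − T_C/T_H, T_C = T_H·(1 − η) = 900.15 × (1 − 0.599) = 361 K.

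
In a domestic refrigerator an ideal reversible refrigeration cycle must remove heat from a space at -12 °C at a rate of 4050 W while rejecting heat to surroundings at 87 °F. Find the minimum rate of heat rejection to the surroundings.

T_H = 87 °F → (87 − 32) × 5/9 = 30.56 °C = 303.71 K.
T_C = -12 °C → -12 + 273.15 = 261.15 K.
For a reversible cycle Q_H/Q_C = T_H/T_C, so Q_H = Q_C·T_H/T_C = 4050 × 303.71/261.15 = 4710 W.

Q̇_H ≈ 4710 W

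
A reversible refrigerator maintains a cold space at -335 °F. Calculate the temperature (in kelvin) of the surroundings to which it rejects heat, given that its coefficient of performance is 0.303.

T_C = -335 °F → (-335 − 32) × 5/9 = -203.89 °C = 69.26 K.
COP_R = T_C/(T_H − T_C) ⇒ T_H = T_C·(1 + 1/COP_R) = 69.26 × (1 + 1/0.303) = 298 K.

T_H ≈ 298 K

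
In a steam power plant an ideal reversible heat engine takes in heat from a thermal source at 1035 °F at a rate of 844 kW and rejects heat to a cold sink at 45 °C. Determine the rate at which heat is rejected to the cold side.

Q̇_C ≈ 323 kW

T_H = 1035 °F → (1035 − 32) × 5/9 = 557.22 °C = 830.37 K.
T_C = 45 °C → 45 + 273.15 = 318.15 K.
The Carnot efficiency is η = 1 − T_C/T_H = 1 − 318.15/830.37 = 0.6169.
For a reversible cycle Q_C/Q_H = T_C/T_H, so Q_C = 844 × 318.15/830.37 = 323 kW.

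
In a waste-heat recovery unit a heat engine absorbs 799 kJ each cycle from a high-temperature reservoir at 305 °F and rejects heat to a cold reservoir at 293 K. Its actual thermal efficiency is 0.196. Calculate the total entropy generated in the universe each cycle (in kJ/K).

T_H = 305 °F → (305 − 32) × 5/9 = 151.67 °C = 424.82 K.
W = η·Q_H = 0.196 × 799 = 156.6 kJ, so Q_C = Q_H − W = 642.4 kJ.
Reservoir entropy changes: ΔS_H = −Q_H/T_H = −799/424.82 = -1.881 kJ/K and ΔS_C = +Q_C/T_C = 642.4/293.00 = 2.192 kJ/K.
ΔS_univ = −Q_H/T_H + Q_C/T_C = 0.3117 kJ/K (> 0, since η = 0.196 < η_Carnot = 0.310).

ΔS_univ ≈ 0.3117 kJ/K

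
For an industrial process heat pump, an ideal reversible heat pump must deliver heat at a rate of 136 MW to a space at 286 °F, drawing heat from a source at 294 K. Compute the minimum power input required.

Ẇ_in ≈ 39.5 MW

T_H = 286 °F → (286 − 32) × 5/9 = 141.11 °C = 414.26 K.
For a reversible heat pump, COP_HP = T_H/(T_H − T_C) = 414.26/120.26 = 3.4447.
W = Q_H/COP_HP = 136/3.4447 = 39.5 MW.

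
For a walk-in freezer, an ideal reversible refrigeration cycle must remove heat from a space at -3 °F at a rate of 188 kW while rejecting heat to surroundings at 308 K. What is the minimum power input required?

T_C = -3 °F → (-3 − 32) × 5/9 = -19.44 °C = 253.71 K.
Carnot COP: COP_R = T_C/(T_H − T_C) = 253.71/54.29 = 4.6728.
W = Q_C/COP_R = 188/4.6728 = 40.2 kW.

Ẇ_in ≈ 40.2 kW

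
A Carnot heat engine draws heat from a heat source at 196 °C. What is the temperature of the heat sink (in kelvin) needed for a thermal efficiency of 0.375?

T_H = 196 °C → 196 + 273.15 = 469.15 K.
From η = 1 − T_C/T_H, T_C = T_H·(1 − η) = 469.15 × (1 − 0.375) = 293 K.

T_C ≈ 293 K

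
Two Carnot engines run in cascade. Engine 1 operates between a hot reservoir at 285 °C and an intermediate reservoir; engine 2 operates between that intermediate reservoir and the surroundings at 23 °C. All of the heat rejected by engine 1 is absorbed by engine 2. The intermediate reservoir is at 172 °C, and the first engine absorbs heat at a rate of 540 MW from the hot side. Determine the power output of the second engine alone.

Ẇ₂ ≈ 144 MW

T_H = 285 °C → 285 + 273.15 = 558.15 K.
T_C = 23 °C → 23 + 273.15 = 296.15 K.
T_m = 172 °C → 172 + 273.15 = 445.15 K.
Heat entering the second stage: Q_m = Q_H·(T_m/T_H) = 540 × 445.15/558.15 = 431 MW.
Second-stage efficiency η₂ = 1 − T_C/T_m = 1 − 296.15/445.15 = 0.3347, so W₂ = η₂·Q_m = 144 MW.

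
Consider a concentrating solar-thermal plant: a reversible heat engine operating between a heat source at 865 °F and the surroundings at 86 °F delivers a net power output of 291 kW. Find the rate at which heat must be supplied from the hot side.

Q̇_H ≈ 494.8 kW

T_H = 865 °F → (865 − 32) × 5/9 = 462.78 °C = 735.93 K.
T_C = 86 °F → (86 − 32) × 5/9 = 30.00 °C = 303.15 K.
η_rev = 1 − T_C/T_H = 1 − 303.15/735.93 = 0.5881.
Q_H = W/η = 291/0.5881 = 494.8 kW.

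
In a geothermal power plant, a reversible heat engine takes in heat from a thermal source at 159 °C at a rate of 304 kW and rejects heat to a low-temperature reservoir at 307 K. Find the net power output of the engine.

Ẇ ≈ 88.0 kW

T_H = 159 °C → 159 + 273.15 = 432.15 K.
Carnot efficiency: η = 1 − T_C/T_H = 1 − 307.00/432.15 = 0.2896.
W = η·Q_H = 0.2896 × 304 = 88.0 kW.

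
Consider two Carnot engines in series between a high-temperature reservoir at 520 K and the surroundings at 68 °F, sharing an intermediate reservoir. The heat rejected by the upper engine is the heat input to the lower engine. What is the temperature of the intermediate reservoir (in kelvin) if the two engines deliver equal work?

T_m ≈ 407 K

T_C = 68 °F → (68 − 32) × 5/9 = 20.00 °C = 293.15 K.
For reversible stages Q_m = Q_H·(T_m/T_H). Setting W₁ = Q_H(1 − T_m/T_H) equal to W₂ = Q_m(1 − T_C/T_m) = Q_H·(T_m − T_C)/T_H gives T_H − T_m = T_m − T_C, so T_m = (T_H + T_C)/2 = (520.00 + 293.15)/2 = 407 K.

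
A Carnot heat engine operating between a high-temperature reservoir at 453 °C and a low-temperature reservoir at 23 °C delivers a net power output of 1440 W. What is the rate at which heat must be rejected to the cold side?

Q̇_C ≈ 991.8 W

T_H = 453 °C → 453 + 273.15 = 726.15 K.
T_C = 23 °C → 23 + 273.15 = 296.15 K.
Carnot efficiency: η = 1 − T_C/T_H = 1 − 296.15/726.15 = 0.5922.
Since Q_C/Q_H = T_C/T_H and Q_H = W/η, Q_C = W·T_C/(T_H − T_C) = 1440 × 296.15/430.00 = 991.8 W.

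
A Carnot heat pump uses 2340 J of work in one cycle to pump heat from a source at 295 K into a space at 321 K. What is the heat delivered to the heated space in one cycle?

For a reversible heat pump, COP_HP = T_H/(T_H − T_C) = 321.00/26.00 = 12.3462.
Q_H = COP_HP · W = 12.3462 × 2340 = 28900 J.

Q_H ≈ 28900 J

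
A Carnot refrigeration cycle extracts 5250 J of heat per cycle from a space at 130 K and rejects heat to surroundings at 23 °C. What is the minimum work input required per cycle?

T_H = 23 °C → 23 + 273.15 = 296.15 K.
For a reversible refrigerator, COP_R = T_C/(T_H − T_C) = 130.00/166.15 = 0.7824.
W = Q_C/COP_R = 5250/0.7824 = 6710 J.

W_in ≈ 6710 J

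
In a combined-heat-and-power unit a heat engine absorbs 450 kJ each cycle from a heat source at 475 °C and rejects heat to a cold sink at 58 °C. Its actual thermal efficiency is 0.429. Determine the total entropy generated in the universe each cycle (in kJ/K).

ΔS_univ ≈ 0.174 kJ/K

T_H = 475 °C → 475 + 273.15 = 748.15 K.
T_C = 58 °C → 58 + 273.15 = 331.15 K.
W = η·Q_H = 0.429 × 450 = 193.0 kJ, so Q_C = Q_H − W = 257.0 kJ.
The hot reservoir loses entropy Q_H/T_H = 450/748.15 = 0.6015 kJ/K; the cold reservoir gains Q_C/T_C = 257.0/331.15 = 0.7759 kJ/K.
ΔS_univ = −Q_H/T_H + Q_C/T_C = 0.174 kJ/K (> 0, since η = 0.429 < η_Carnot = 0.557).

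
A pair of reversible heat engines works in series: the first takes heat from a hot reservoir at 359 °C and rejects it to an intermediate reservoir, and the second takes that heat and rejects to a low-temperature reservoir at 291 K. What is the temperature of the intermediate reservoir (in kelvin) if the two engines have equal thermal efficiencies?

T_H = 359 °C → 359 + 273.15 = 632.15 K.
Equal efficiencies require 1 − T_m/T_H = 1 − T_C/T_m, i.e. T_m/T_H = T_C/T_m, so T_m = √(T_H·T_C) = √(632.15 × 291.00) = 428.9 K.

T_m ≈ 428.9 K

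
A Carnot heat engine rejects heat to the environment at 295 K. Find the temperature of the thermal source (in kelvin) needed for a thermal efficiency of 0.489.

T_H ≈ 577 K

From η = 1 − T_C/T_H, solving for T_H gives T_H = T_C/(1 − η) = 295.00/(1 − 0.489) = 577 K.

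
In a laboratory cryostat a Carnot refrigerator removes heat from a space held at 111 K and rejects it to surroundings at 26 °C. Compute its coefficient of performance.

T_H = 26 °C → 26 + 273.15 = 299.15 K.
For a reversible refrigerator, COP_R = T_C/(T_H − T_C) = 111.00/(299.15 − 111.00) = 0.5900.

COP_R ≈ 0.5900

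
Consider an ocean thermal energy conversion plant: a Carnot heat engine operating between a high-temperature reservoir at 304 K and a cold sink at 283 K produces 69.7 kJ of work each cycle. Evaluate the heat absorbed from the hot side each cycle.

η_rev = 1 − T_C/T_H = 1 − 283.00/304.00 = 0.0691.
Q_H = W/η = 69.7/0.0691 = 1010 kJ.

Q_H ≈ 1010 kJ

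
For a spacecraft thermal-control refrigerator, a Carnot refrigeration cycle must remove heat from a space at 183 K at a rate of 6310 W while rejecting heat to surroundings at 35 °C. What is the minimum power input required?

T_H = 35 °C → 35 + 273.15 = 308.15 K.
For a reversible refrigerator, COP_R = T_C/(T_H − T_C) = 183.00/125.15 = 1.4622.
W = Q_C/COP_R = 6310/1.4622 = 4320 W.

Ẇ_in ≈ 4320 W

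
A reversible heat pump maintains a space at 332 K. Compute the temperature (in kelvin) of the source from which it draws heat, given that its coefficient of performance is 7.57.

COP_HP = T_H/(T_H − T_C) ⇒ T_C = T_H·(COP_HP − 1)/COP_HP = 332.00 × (7.57 − 1)/7.57 = 288 K.

T_C ≈ 288 K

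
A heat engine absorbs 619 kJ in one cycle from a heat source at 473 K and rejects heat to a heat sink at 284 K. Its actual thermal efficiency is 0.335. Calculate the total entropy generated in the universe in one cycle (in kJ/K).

W = η·Q_H = 0.335 × 619 = 207.4 kJ, so Q_C = Q_H − W = 411.6 kJ.
The hot reservoir loses entropy Q_H/T_H = 619/473.00 = 1.309 kJ/K; the cold reservoir gains Q_C/T_C = 411.6/284.00 = 1.449 kJ/K.
ΔS_univ = −Q_H/T_H + Q_C/T_C = 0.1408 kJ/K (> 0, since η = 0.335 < η_Carnot = 0.400).

ΔS_univ ≈ 0.1408 kJ/K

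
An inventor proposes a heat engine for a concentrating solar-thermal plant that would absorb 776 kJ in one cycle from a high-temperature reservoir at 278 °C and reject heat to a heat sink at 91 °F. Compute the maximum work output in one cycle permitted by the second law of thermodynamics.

W_max ≈ 345 kJ

T_H = 278 °C → 278 + 273.15 = 551.15 K.
T_C = 91 °F → (91 − 32) × 5/9 = 32.78 °C = 305.93 K.
The upper bound on efficiency is η_max = 1 − T_C/T_H = 1 − 305.93/551.15 = 0.4449.
W_max = η_max · Q_H = 0.4449 × 776 = 345 kJ.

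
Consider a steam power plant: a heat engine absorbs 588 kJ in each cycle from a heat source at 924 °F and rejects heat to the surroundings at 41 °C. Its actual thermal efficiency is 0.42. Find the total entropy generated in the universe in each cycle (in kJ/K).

T_H = 924 °F → (924 − 32) × 5/9 = 495.56 °C = 768.71 K.
T_C = 41 °C → 41 + 273.15 = 314.15 K.
W = η·Q_H = 0.42 × 588 = 247.0 kJ, so Q_C = Q_H − W = 341.0 kJ.
Entropy balance on the reservoirs: −Q_H/T_H = -0.7649 kJ/K, +Q_C/T_C = 1.086 kJ/K.
ΔS_univ = −Q_H/T_H + Q_C/T_C = 0.321 kJ/K (> 0, since η = 0.42 < η_Carnot = 0.591).

ΔS_univ ≈ 0.321 kJ/K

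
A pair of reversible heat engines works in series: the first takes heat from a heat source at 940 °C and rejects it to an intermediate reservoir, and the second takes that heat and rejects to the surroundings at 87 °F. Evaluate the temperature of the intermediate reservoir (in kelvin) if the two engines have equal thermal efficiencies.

T_m ≈ 607 K

T_H = 940 °C → 940 + 273.15 = 1213.15 K.
T_C = 87 °F → (87 − 32) × 5/9 = 30.56 °C = 303.71 K.
Equal efficiencies require 1 − T_m/T_H = 1 − T_C/T_m, i.e. T_m/T_H = T_C/T_m, so T_m = √(T_H·T_C) = √(1213.15 × 303.71) = 607 K.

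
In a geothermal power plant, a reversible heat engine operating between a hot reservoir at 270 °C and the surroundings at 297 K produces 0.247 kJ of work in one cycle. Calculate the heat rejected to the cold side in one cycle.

Q_C ≈ 0.298 kJ

T_H = 270 °C → 270 + 273.15 = 543.15 K.
The Carnot efficiency is η = 1 − T_C/T_H = 1 − 297.00/543.15 = 0.4532.
Since Q_C/Q_H = T_C/T_H and Q_H = W/η, Q_C = W·T_C/(T_H − T_C) = 0.247 × 297.00/246.15 = 0.298 kJ.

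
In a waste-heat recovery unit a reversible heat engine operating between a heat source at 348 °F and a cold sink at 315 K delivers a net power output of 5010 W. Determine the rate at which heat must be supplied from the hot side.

T_H = 348 °F → (348 − 32) × 5/9 = 175.56 °C = 448.71 K.
For a reversible engine, η = 1 − T_C/T_H = 1 − 315.00/448.71 = 0.2980.
Q_H = W/η = 5010/0.2980 = 16800 W.

Q̇_H ≈ 16800 W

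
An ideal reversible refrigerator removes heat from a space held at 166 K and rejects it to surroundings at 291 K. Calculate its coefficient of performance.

COP_R ≈ 1.33

COP_R = T_C/(T_H − T_C) = 166.00/(291.00 − 166.00) = 1.33.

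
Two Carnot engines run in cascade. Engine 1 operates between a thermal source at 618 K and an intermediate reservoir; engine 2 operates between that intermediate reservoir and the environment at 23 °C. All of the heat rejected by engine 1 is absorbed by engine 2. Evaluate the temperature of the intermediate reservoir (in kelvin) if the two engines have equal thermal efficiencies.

T_m ≈ 427.8 K

T_C = 23 °C → 23 + 273.15 = 296.15 K.
Equal efficiencies require 1 − T_m/T_H = 1 − T_C/T_m, i.e. T_m/T_H = T_C/T_m, so T_m = √(T_H·T_C) = √(618.00 × 296.15) = 427.8 K.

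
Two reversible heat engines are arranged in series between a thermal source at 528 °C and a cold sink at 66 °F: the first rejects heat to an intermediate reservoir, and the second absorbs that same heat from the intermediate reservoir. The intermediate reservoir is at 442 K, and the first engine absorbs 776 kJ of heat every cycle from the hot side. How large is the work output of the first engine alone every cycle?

W₁ ≈ 347.9 kJ

T_H = 528 °C → 528 + 273.15 = 801.15 K.
T_C = 66 °F → (66 − 32) × 5/9 = 18.89 °C = 292.04 K.
First-stage efficiency η₁ = 1 − T_m/T_H = 1 − 442.00/801.15 = 0.4483.
W₁ = η₁·Q_H = 0.4483 × 776 = 347.9 kJ.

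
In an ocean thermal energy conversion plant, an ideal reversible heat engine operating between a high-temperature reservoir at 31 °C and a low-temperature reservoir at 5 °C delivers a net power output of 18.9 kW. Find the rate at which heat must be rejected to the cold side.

Q̇_C ≈ 202.2 kW

T_H = 31 °C → 31 + 273.15 = 304.15 K.
T_C = 5 °C → 5 + 273.15 = 278.15 K.
η_rev = 1 − T_C/T_H = 1 − 278.15/304.15 = 0.0855.
Since Q_C/Q_H = T_C/T_H and Q_H = W/η, Q_C = W·T_C/(T_H − T_C) = 18.9 × 278.15/26.00 = 202.2 kW.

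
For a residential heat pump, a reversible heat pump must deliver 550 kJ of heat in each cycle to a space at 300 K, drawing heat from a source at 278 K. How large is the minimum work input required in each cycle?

The Carnot heat-pump COP is COP_HP = T_H/(T_H − T_C) = 300.00/22.00 = 13.6364.
W = Q_H/COP_HP = 550/13.6364 = 40.3 kJ.

W_in ≈ 40.3 kJ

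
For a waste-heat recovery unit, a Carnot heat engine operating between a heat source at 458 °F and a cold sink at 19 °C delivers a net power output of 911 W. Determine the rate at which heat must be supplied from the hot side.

T_H = 458 °F → (458 − 32) × 5/9 = 236.67 °C = 509.82 K.
T_C = 19 °C → 19 + 273.15 = 292.15 K.
The Carnot efficiency is η = 1 − T_C/T_H = 1 − 292.15/509.82 = 0.4270.
Q_H = W/η = 911/0.4270 = 2130 W.

Q̇_H ≈ 2130 W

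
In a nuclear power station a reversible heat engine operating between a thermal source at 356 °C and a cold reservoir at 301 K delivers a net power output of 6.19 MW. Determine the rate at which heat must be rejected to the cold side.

T_H = 356 °C → 356 + 273.15 = 629.15 K.
Since the cycle is reversible, η = 1 − T_C/T_H = 1 − 301.00/629.15 = 0.5216.
Since Q_C/Q_H = T_C/T_H and Q_H = W/η, Q_C = W·T_C/(T_H − T_C) = 6.19 × 301.00/328.15 = 5.68 MW.

Q̇_C ≈ 5.68 MW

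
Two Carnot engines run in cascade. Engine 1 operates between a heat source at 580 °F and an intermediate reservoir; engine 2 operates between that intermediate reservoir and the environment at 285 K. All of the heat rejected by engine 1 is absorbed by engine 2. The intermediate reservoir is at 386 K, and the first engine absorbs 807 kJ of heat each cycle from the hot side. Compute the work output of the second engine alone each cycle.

W₂ ≈ 141.1 kJ

T_H = 580 °F → (580 − 32) × 5/9 = 304.44 °C = 577.59 K.
Heat entering the second stage: Q_m = Q_H·(T_m/T_H) = 807 × 386.00/577.59 = 539.3 kJ.
Second-stage efficiency η₂ = 1 − T_C/T_m = 1 − 285.00/386.00 = 0.2617, so W₂ = η₂·Q_m = 141.1 kJ.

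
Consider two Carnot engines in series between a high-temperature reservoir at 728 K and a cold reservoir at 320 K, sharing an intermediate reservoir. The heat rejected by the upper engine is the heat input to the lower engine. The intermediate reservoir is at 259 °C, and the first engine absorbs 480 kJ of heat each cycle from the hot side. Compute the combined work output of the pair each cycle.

W_total ≈ 269.0 kJ

Two reversible stages in series are equivalent to a single Carnot engine between T_H and T_C, so η_total = 1 − T_C/T_H = 1 − 320.00/728.00 = 0.5604.
W_total = η_total · Q_H = 0.5604 × 480 = 269.0 kJ.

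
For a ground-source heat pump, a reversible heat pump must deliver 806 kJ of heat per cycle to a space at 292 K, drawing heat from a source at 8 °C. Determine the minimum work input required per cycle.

T_C = 8 °C → 8 + 273.15 = 281.15 K.
The Carnot heat-pump COP is COP_HP = T_H/(T_H − T_C) = 292.00/10.85 = 26.9124.
W = Q_H/COP_HP = 806/26.9124 = 29.95 kJ.

W_in ≈ 29.95 kJ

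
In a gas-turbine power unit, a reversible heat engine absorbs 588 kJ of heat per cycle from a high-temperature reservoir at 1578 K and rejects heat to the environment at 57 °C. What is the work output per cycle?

W ≈ 465 kJ

T_C = 57 °C → 57 + 273.15 = 330.15 K.
η_rev = 1 − T_C/T_H = 1 − 330.15/1578.00 = 0.7908.
W = η·Q_H = 0.7908 × 588 = 465 kJ.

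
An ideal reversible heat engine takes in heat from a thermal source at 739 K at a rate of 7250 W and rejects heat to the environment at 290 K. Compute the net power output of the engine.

Ẇ ≈ 4405 W

η_rev = 1 − T_C/T_H = 1 − 290.00/739.00 = 0.6076.
W = η·Q_H = 0.6076 × 7250 = 4405 W.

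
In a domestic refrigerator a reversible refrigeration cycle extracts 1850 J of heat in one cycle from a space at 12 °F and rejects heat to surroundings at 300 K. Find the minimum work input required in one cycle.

T_C = 12 °F → (12 − 32) × 5/9 = -11.11 °C = 262.04 K.
The reversible coefficient of performance is COP_R = T_C/(T_H − T_C) = 262.04/37.96 = 6.9028.
W = Q_C/COP_R = 1850/6.9028 = 268.0 J.

W_in ≈ 268.0 J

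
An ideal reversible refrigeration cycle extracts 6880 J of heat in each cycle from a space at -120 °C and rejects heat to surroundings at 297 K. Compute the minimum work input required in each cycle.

W_in ≈ 6460 J

T_C = -120 °C → -120 + 273.15 = 153.15 K.
Carnot COP: COP_R = T_C/(T_H − T_C) = 153.15/143.85 = 1.0647.
W = Q_C/COP_R = 6880/1.0647 = 6460 J.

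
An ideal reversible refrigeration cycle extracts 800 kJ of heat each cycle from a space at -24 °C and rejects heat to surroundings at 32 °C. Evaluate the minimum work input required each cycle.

W_in ≈ 180 kJ

T_H = 32 °C → 32 + 273.15 = 305.15 K.
T_C = -24 °C → -24 + 273.15 = 249.15 K.
For a reversible refrigerator, COP_R = T_C/(T_H − T_C) = 249.15/56.00 = 4.4491.
W = Q_C/COP_R = 800/4.4491 = 180 kJ.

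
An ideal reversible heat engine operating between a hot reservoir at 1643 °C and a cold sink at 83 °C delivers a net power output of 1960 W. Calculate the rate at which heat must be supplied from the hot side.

T_H = 1643 °C → 1643 + 273.15 = 1916.15 K.
T_C = 83 °C → 83 + 273.15 = 356.15 K.
Carnot efficiency: η = 1 − T_C/T_H = 1 − 356.15/1916.15 = 0.8141.
Q_H = W/η = 1960/0.8141 = 2407 W.

Q̇_H ≈ 2407 W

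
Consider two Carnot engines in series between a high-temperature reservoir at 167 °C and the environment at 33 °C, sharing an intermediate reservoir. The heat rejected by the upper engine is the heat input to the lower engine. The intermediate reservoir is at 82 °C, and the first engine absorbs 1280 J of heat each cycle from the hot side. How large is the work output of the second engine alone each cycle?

W₂ ≈ 142 J

T_H = 167 °C → 167 + 273.15 = 440.15 K.
T_C = 33 °C → 33 + 273.15 = 306.15 K.
T_m = 82 °C → 82 + 273.15 = 355.15 K.
Heat entering the second stage: Q_m = Q_H·(T_m/T_H) = 1280 × 355.15/440.15 = 1030 J.
Second-stage efficiency η₂ = 1 − T_C/T_m = 1 − 306.15/355.15 = 0.1380, so W₂ = η₂·Q_m = 142 J.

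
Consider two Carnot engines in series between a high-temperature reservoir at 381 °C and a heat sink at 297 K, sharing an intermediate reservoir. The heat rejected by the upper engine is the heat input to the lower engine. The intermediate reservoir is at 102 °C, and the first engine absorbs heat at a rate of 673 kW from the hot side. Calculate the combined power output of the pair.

Ẇ_total ≈ 367 kW

T_H = 381 °C → 381 + 273.15 = 654.15 K.
Two reversible stages in series are equivalent to a single Carnot engine between T_H and T_C, so η_total = 1 − T_C/T_H = 1 − 297.00/654.15 = 0.5460.
W_total = η_total · Q_H = 0.5460 × 673 = 367 kW.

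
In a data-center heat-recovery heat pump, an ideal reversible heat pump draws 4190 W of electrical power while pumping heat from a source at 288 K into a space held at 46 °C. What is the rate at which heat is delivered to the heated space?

Q̇_H ≈ 42900 W

T_H = 46 °C → 46 + 273.15 = 319.15 K.
The Carnot heat-pump COP is COP_HP = T_H/(T_H − T_C) = 319.15/31.15 = 10.2456.
Q_H = COP_HP · W = 10.2456 × 4190 = 42900 W.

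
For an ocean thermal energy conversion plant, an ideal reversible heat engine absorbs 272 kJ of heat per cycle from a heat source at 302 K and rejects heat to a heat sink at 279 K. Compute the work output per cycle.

W ≈ 20.7 kJ

Carnot efficiency: η = 1 − T_C/T_H = 1 − 279.00/302.00 = 0.0762.
W = η·Q_H = 0.0762 × 272 = 20.7 kJ.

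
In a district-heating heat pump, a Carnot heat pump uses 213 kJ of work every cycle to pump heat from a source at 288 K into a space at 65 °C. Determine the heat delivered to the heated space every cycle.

T_H = 65 °C → 65 + 273.15 = 338.15 K.
COP_HP = T_H/(T_H − T_C) = 338.15/50.15 = 6.7428.
Q_H = COP_HP · W = 6.7428 × 213 = 1440 kJ.

Q_H ≈ 1440 kJ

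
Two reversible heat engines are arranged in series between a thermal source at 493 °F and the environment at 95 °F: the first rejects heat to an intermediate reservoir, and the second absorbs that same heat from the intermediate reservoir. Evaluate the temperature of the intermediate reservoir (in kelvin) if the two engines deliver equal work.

T_H = 493 °F → (493 − 32) × 5/9 = 256.11 °C = 529.26 K.
T_C = 95 °F → (95 − 32) × 5/9 = 35.00 °C = 308.15 K.
For reversible stages Q_m = Q_H·(T_m/T_H). Setting W₁ = Q_H(1 − T_m/T_H) equal to W₂ = Q_m(1 − T_C/T_m) = Q_H·(T_m − T_C)/T_H gives T_H − T_m = T_m − T_C, so T_m = (T_H + T_C)/2 = (529.26 + 308.15)/2 = 418.7 K.

T_m ≈ 418.7 K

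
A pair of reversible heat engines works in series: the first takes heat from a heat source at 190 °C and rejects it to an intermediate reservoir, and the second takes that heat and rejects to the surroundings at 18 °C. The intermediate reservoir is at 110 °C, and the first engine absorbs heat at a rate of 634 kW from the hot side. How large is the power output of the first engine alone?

T_H = 190 °C → 190 + 273.15 = 463.15 K.
T_C = 18 °C → 18 + 273.15 = 291.15 K.
T_m = 110 °C → 110 + 273.15 = 383.15 K.
First-stage efficiency η₁ = 1 − T_m/T_H = 1 − 383.15/463.15 = 0.1727.
W₁ = η₁·Q_H = 0.1727 × 634 = 110 kW.

Ẇ₁ ≈ 110 kW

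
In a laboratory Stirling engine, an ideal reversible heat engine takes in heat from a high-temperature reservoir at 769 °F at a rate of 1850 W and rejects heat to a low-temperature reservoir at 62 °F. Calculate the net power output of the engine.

T_H = 769 °F → (769 − 32) × 5/9 = 409.44 °C = 682.59 K.
T_C = 62 °F → (62 − 32) × 5/9 = 16.67 °C = 289.82 K.
The Carnot efficiency is η = 1 − T_C/T_H = 1 − 289.82/682.59 = 0.5754.
W = η·Q_H = 0.5754 × 1850 = 1060 W.

Ẇ ≈ 1060 W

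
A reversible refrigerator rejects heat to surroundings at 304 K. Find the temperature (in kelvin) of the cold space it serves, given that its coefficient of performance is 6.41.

T_C ≈ 263 K

COP_R = T_C/(T_H − T_C) ⇒ T_C = T_H·COP_R/(1 + COP_R) = 304.00 × 6.41/(1 + 6.41) = 263 K.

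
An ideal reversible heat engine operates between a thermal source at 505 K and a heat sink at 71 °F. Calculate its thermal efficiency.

η ≈ 0.4162

T_C = 71 °F → (71 − 32) × 5/9 = 21.67 °C = 294.82 K.
η_rev = 1 − T_C/T_H = 1 − 294.82/505.00 = 0.4162.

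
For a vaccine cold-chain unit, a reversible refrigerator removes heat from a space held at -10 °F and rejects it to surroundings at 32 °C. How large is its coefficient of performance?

COP_R ≈ 4.51

T_H = 32 °C → 32 + 273.15 = 305.15 K.
T_C = -10 °F → (-10 − 32) × 5/9 = -23.33 °C = 249.82 K.
For a reversible refrigerator, COP_R = T_C/(T_H − T_C) = 249.82/(305.15 − 249.82) = 4.51.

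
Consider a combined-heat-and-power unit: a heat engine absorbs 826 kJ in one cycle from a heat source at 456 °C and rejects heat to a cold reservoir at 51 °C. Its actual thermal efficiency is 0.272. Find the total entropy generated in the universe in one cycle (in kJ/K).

T_H = 456 °C → 456 + 273.15 = 729.15 K.
T_C = 51 °C → 51 + 273.15 = 324.15 K.
W = η·Q_H = 0.272 × 826 = 224.7 kJ, so Q_C = Q_H − W = 601.3 kJ.
The hot reservoir loses entropy Q_H/T_H = 826/729.15 = 1.133 kJ/K; the cold reservoir gains Q_C/T_C = 601.3/324.15 = 1.855 kJ/K.
ΔS_univ = −Q_H/T_H + Q_C/T_C = 0.722 kJ/K (> 0, since η = 0.272 < η_Carnot = 0.555).

ΔS_univ ≈ 0.722 kJ/K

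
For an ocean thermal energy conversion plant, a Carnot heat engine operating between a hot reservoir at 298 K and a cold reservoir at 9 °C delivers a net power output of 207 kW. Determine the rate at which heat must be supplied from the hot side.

Q̇_H ≈ 3890 kW

T_C = 9 °C → 9 + 273.15 = 282.15 K.
Since the cycle is reversible, η = 1 − T_C/T_H = 1 − 282.15/298.00 = 0.0532.
Q_H = W/η = 207/0.0532 = 3890 kW.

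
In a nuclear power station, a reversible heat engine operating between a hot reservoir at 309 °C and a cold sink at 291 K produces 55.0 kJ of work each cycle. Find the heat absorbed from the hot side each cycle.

Q_H ≈ 110 kJ

T_H = 309 °C → 309 + 273.15 = 582.15 K.
η_rev = 1 − T_C/T_H = 1 − 291.00/582.15 = 0.5001.
Q_H = W/η = 55.0/0.5001 = 110 kJ.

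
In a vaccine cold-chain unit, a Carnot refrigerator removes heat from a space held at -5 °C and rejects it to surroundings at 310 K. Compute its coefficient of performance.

T_C = -5 °C → -5 + 273.15 = 268.15 K.
COP_R = T_C/(T_H − T_C) = 268.15/(310.00 − 268.15) = 6.41.

COP_R ≈ 6.41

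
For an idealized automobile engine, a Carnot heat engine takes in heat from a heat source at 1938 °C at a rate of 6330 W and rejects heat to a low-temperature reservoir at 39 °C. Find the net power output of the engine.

T_H = 1938 °C → 1938 + 273.15 = 2211.15 K.
T_C = 39 °C → 39 + 273.15 = 312.15 K.
The Carnot efficiency is η = 1 − T_C/T_H = 1 − 312.15/2211.15 = 0.8588.
W = η·Q_H = 0.8588 × 6330 = 5436 W.

Ẇ ≈ 5436 W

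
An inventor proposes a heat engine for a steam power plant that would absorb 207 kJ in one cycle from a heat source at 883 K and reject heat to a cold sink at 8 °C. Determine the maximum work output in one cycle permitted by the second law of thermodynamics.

T_C = 8 °C → 8 + 273.15 = 281.15 K.
By the Carnot theorem, η_max = 1 − T_C/T_H = 1 − 281.15/883.00 = 0.6816.
W_max = η_max · Q_H = 0.6816 × 207 = 141.1 kJ.

W_max ≈ 141.1 kJ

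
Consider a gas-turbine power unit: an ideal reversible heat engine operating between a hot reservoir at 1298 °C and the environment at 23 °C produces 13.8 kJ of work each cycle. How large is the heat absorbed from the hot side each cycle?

T_H = 1298 °C → 1298 + 273.15 = 1571.15 K.
T_C = 23 °C → 23 + 273.15 = 296.15 K.
Carnot efficiency: η = 1 − T_C/T_H = 1 − 296.15/1571.15 = 0.8115.
Q_H = W/η = 13.8/0.8115 = 17.0 kJ.

Q_H ≈ 17.0 kJ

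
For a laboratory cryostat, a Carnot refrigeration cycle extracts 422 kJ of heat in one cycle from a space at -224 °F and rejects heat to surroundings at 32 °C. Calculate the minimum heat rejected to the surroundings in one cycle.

T_H = 32 °C → 32 + 273.15 = 305.15 K.
T_C = -224 °F → (-224 − 32) × 5/9 = -142.22 °C = 130.93 K.
For a reversible cycle Q_H/Q_C = T_H/T_C, so Q_H = Q_C·T_H/T_C = 422 × 305.15/130.93 = 983.5 kJ.

Q_H ≈ 983.5 kJ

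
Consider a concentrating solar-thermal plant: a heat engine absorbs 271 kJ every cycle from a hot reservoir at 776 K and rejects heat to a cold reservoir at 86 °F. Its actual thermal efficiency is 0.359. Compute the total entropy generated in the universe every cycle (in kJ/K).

T_C = 86 °F → (86 − 32) × 5/9 = 30.00 °C = 303.15 K.
W = η·Q_H = 0.359 × 271 = 97.29 kJ, so Q_C = Q_H − W = 173.7 kJ.
Entropy balance on the reservoirs: −Q_H/T_H = -0.3492 kJ/K, +Q_C/T_C = 0.5730 kJ/K.
ΔS_univ = −Q_H/T_H + Q_C/T_C = 0.2238 kJ/K (> 0, since η = 0.359 < η_Carnot = 0.609).

ΔS_univ ≈ 0.2238 kJ/K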